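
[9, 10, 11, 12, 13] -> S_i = 9 + 1*i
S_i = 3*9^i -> [3, 27, 243, 2187, 19683]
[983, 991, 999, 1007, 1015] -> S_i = 983 + 8*i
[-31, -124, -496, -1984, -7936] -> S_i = -31*4^i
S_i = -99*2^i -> [-99, -198, -396, -792, -1584]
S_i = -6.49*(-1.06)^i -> [-6.49, 6.88, -7.29, 7.73, -8.19]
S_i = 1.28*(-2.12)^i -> [1.28, -2.71, 5.75, -12.2, 25.86]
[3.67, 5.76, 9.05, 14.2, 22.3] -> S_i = 3.67*1.57^i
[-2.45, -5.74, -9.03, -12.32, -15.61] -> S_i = -2.45 + -3.29*i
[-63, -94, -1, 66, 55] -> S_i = Random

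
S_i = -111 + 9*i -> [-111, -102, -93, -84, -75]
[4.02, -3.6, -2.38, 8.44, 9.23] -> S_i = Random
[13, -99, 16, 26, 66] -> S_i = Random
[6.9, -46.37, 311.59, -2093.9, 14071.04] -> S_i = 6.90*(-6.72)^i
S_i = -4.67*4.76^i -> [-4.67, -22.23, -105.81, -503.66, -2397.42]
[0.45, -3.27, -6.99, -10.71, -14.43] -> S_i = 0.45 + -3.72*i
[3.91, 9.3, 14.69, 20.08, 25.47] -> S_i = 3.91 + 5.39*i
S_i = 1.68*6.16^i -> [1.68, 10.35, 63.75, 392.69, 2418.98]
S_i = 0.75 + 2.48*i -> [0.75, 3.23, 5.71, 8.19, 10.67]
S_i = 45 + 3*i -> [45, 48, 51, 54, 57]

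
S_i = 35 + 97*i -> [35, 132, 229, 326, 423]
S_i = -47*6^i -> [-47, -282, -1692, -10152, -60912]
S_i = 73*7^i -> [73, 511, 3577, 25039, 175273]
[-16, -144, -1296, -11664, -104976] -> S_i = -16*9^i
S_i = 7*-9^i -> [7, -63, 567, -5103, 45927]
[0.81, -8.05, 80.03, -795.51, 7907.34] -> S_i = 0.81*(-9.94)^i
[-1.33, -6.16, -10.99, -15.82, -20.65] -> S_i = -1.33 + -4.83*i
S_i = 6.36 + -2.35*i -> [6.36, 4.01, 1.66, -0.69, -3.04]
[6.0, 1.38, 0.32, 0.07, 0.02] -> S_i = 6.00*0.23^i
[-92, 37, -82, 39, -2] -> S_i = Random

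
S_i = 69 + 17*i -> [69, 86, 103, 120, 137]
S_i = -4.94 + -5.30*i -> [-4.94, -10.24, -15.54, -20.84, -26.14]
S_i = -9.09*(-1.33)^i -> [-9.09, 12.09, -16.08, 21.39, -28.44]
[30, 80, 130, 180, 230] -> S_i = 30 + 50*i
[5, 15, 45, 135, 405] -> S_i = 5*3^i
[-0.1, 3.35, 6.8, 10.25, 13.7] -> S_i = -0.10 + 3.45*i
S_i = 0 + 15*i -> [0, 15, 30, 45, 60]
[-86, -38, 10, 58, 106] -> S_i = -86 + 48*i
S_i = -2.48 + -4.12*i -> [-2.48, -6.6, -10.72, -14.84, -18.96]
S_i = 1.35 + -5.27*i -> [1.35, -3.92, -9.19, -14.46, -19.73]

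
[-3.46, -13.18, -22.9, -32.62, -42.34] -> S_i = -3.46 + -9.72*i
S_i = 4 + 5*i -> [4, 9, 14, 19, 24]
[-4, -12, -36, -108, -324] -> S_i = -4*3^i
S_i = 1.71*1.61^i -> [1.71, 2.75, 4.43, 7.14, 11.49]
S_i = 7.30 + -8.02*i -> [7.3, -0.72, -8.74, -16.76, -24.78]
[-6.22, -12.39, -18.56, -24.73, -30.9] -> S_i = -6.22 + -6.17*i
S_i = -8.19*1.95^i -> [-8.19, -15.97, -31.14, -60.73, -118.42]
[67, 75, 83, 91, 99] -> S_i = 67 + 8*i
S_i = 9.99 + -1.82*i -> [9.99, 8.17, 6.35, 4.53, 2.71]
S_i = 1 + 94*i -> [1, 95, 189, 283, 377]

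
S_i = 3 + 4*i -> [3, 7, 11, 15, 19]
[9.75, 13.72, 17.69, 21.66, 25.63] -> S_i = 9.75 + 3.97*i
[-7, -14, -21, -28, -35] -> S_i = -7 + -7*i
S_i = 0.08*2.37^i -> [0.08, 0.19, 0.45, 1.06, 2.52]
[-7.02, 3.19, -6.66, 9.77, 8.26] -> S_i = Random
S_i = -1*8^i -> [-1, -8, -64, -512, -4096]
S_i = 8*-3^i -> [8, -24, 72, -216, 648]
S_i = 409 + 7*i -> [409, 416, 423, 430, 437]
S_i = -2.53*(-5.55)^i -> [-2.53, 14.04, -77.93, 432.51, -2400.45]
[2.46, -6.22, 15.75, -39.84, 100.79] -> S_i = 2.46*(-2.53)^i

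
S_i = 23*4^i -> [23, 92, 368, 1472, 5888]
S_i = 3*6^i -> [3, 18, 108, 648, 3888]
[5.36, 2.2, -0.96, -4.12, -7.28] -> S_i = 5.36 + -3.16*i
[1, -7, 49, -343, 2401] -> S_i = 1*-7^i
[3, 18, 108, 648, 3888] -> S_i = 3*6^i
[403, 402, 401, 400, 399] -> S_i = 403 + -1*i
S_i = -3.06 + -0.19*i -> [-3.06, -3.25, -3.44, -3.63, -3.82]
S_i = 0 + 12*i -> [0, 12, 24, 36, 48]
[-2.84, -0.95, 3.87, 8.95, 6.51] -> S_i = Random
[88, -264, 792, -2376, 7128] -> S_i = 88*-3^i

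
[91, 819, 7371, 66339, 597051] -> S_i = 91*9^i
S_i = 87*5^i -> [87, 435, 2175, 10875, 54375]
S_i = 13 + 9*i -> [13, 22, 31, 40, 49]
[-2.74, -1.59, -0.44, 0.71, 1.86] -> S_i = -2.74 + 1.15*i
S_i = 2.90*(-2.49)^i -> [2.9, -7.22, 17.98, -44.77, 111.48]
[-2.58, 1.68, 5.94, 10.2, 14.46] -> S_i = -2.58 + 4.26*i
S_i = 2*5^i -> [2, 10, 50, 250, 1250]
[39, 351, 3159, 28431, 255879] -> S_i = 39*9^i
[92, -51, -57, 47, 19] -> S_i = Random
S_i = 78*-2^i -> [78, -156, 312, -624, 1248]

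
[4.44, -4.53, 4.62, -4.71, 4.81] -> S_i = 4.44*(-1.02)^i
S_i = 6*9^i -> [6, 54, 486, 4374, 39366]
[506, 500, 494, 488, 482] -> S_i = 506 + -6*i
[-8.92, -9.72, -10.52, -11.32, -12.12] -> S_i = -8.92 + -0.80*i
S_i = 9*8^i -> [9, 72, 576, 4608, 36864]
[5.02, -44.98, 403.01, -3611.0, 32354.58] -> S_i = 5.02*(-8.96)^i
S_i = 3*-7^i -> [3, -21, 147, -1029, 7203]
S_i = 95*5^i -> [95, 475, 2375, 11875, 59375]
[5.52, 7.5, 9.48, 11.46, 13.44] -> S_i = 5.52 + 1.98*i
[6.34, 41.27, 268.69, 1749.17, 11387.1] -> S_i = 6.34*6.51^i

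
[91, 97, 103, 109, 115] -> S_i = 91 + 6*i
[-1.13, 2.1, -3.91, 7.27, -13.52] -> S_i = -1.13*(-1.86)^i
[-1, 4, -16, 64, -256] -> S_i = -1*-4^i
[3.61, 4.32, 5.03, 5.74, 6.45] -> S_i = 3.61 + 0.71*i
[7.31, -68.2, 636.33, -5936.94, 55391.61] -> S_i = 7.31*(-9.33)^i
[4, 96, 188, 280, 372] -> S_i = 4 + 92*i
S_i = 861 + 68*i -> [861, 929, 997, 1065, 1133]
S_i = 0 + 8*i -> [0, 8, 16, 24, 32]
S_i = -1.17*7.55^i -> [-1.17, -8.83, -66.69, -503.53, -3801.66]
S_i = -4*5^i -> [-4, -20, -100, -500, -2500]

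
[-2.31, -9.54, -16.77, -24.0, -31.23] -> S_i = -2.31 + -7.23*i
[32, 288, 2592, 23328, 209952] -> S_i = 32*9^i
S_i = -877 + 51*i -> [-877, -826, -775, -724, -673]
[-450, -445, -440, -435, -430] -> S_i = -450 + 5*i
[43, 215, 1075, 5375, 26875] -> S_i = 43*5^i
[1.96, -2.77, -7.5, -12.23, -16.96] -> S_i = 1.96 + -4.73*i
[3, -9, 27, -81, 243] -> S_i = 3*-3^i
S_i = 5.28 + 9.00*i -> [5.28, 14.28, 23.28, 32.28, 41.28]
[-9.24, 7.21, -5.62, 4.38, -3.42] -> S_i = -9.24*(-0.78)^i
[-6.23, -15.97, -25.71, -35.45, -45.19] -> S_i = -6.23 + -9.74*i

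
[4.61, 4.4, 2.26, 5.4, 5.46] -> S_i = Random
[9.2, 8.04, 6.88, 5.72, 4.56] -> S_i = 9.20 + -1.16*i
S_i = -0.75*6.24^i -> [-0.75, -4.68, -29.2, -182.23, -1137.1]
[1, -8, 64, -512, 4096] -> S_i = 1*-8^i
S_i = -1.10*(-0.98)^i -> [-1.1, 1.08, -1.06, 1.04, -1.01]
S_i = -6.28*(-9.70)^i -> [-6.28, 60.92, -590.89, 5731.59, -55596.39]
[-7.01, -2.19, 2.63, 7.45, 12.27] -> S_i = -7.01 + 4.82*i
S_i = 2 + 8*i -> [2, 10, 18, 26, 34]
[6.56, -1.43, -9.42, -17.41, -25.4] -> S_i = 6.56 + -7.99*i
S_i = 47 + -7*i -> [47, 40, 33, 26, 19]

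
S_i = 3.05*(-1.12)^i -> [3.05, -3.42, 3.83, -4.29, 4.8]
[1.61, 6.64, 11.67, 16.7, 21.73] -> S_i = 1.61 + 5.03*i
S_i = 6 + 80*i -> [6, 86, 166, 246, 326]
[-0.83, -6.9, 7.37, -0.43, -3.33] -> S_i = Random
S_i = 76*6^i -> [76, 456, 2736, 16416, 98496]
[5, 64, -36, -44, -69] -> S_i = Random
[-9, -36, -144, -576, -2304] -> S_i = -9*4^i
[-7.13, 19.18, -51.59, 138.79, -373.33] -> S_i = -7.13*(-2.69)^i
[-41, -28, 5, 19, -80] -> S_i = Random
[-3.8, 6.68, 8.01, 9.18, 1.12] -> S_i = Random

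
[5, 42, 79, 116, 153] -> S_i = 5 + 37*i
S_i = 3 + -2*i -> [3, 1, -1, -3, -5]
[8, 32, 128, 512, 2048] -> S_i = 8*4^i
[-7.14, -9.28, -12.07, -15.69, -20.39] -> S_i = -7.14*1.30^i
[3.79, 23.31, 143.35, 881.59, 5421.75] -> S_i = 3.79*6.15^i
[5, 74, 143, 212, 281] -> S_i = 5 + 69*i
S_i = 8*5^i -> [8, 40, 200, 1000, 5000]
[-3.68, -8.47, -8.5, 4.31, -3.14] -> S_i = Random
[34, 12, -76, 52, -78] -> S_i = Random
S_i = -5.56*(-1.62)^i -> [-5.56, 9.01, -14.59, 23.64, -38.29]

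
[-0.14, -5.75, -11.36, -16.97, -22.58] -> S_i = -0.14 + -5.61*i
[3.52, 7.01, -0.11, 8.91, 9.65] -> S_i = Random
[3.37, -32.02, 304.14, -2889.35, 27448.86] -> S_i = 3.37*(-9.50)^i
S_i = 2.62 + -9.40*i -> [2.62, -6.78, -16.18, -25.58, -34.98]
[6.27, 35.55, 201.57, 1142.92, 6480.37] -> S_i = 6.27*5.67^i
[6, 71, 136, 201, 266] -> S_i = 6 + 65*i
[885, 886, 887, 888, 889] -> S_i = 885 + 1*i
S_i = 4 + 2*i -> [4, 6, 8, 10, 12]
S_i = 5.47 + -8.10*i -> [5.47, -2.63, -10.73, -18.83, -26.93]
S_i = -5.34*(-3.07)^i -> [-5.34, 16.39, -50.33, 154.51, -474.35]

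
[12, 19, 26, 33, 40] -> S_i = 12 + 7*i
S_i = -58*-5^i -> [-58, 290, -1450, 7250, -36250]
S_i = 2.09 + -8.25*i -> [2.09, -6.16, -14.41, -22.66, -30.91]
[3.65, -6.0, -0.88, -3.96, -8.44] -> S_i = Random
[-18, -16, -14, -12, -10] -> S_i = -18 + 2*i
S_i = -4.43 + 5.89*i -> [-4.43, 1.46, 7.35, 13.24, 19.13]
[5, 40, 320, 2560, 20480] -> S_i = 5*8^i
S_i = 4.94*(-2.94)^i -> [4.94, -14.52, 42.7, -125.54, 369.08]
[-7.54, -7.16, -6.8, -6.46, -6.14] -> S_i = -7.54*0.95^i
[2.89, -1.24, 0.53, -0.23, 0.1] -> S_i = 2.89*(-0.43)^i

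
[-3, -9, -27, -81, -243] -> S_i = -3*3^i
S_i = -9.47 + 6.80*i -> [-9.47, -2.67, 4.13, 10.93, 17.73]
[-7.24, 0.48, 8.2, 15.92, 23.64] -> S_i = -7.24 + 7.72*i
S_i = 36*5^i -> [36, 180, 900, 4500, 22500]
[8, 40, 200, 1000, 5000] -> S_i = 8*5^i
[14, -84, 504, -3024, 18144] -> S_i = 14*-6^i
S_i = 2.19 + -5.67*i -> [2.19, -3.48, -9.15, -14.82, -20.49]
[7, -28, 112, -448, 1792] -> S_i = 7*-4^i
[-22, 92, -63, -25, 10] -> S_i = Random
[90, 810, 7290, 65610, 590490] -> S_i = 90*9^i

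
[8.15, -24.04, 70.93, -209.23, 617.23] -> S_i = 8.15*(-2.95)^i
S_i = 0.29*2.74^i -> [0.29, 0.79, 2.18, 5.97, 16.35]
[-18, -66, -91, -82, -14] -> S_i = Random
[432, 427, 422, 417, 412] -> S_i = 432 + -5*i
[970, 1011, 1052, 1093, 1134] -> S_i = 970 + 41*i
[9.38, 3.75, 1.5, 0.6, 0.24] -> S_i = 9.38*0.40^i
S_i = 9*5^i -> [9, 45, 225, 1125, 5625]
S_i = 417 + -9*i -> [417, 408, 399, 390, 381]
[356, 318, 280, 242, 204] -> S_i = 356 + -38*i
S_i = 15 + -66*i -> [15, -51, -117, -183, -249]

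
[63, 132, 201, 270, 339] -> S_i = 63 + 69*i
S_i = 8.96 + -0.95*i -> [8.96, 8.01, 7.06, 6.11, 5.16]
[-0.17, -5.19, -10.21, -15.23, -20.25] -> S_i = -0.17 + -5.02*i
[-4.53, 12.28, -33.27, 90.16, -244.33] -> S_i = -4.53*(-2.71)^i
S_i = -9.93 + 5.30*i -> [-9.93, -4.63, 0.67, 5.97, 11.27]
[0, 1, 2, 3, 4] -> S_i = 0 + 1*i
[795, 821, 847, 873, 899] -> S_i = 795 + 26*i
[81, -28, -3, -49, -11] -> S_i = Random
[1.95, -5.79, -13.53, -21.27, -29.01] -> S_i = 1.95 + -7.74*i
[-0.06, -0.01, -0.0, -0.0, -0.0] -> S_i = -0.06*0.19^i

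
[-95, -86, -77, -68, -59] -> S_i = -95 + 9*i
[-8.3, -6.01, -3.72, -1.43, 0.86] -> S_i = -8.30 + 2.29*i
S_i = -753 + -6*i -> [-753, -759, -765, -771, -777]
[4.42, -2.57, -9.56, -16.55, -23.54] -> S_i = 4.42 + -6.99*i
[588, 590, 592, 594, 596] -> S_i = 588 + 2*i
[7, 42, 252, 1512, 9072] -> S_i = 7*6^i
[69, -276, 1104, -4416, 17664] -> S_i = 69*-4^i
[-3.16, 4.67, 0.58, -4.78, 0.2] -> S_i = Random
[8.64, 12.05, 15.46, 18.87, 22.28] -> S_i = 8.64 + 3.41*i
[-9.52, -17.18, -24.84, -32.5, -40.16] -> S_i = -9.52 + -7.66*i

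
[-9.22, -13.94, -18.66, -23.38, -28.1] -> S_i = -9.22 + -4.72*i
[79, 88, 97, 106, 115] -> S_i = 79 + 9*i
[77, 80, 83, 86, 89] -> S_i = 77 + 3*i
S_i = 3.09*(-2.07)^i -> [3.09, -6.4, 13.24, -27.41, 56.73]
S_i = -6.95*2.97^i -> [-6.95, -20.64, -61.31, -182.08, -540.77]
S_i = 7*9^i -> [7, 63, 567, 5103, 45927]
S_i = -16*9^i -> [-16, -144, -1296, -11664, -104976]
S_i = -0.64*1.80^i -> [-0.64, -1.15, -2.07, -3.73, -6.72]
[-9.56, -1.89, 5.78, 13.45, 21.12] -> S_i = -9.56 + 7.67*i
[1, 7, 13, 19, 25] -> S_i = 1 + 6*i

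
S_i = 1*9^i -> [1, 9, 81, 729, 6561]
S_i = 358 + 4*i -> [358, 362, 366, 370, 374]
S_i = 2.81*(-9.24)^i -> [2.81, -25.96, 239.91, -2216.78, 20483.03]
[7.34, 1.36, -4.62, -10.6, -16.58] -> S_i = 7.34 + -5.98*i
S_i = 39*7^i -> [39, 273, 1911, 13377, 93639]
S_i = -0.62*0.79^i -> [-0.62, -0.49, -0.39, -0.31, -0.24]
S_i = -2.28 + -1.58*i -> [-2.28, -3.86, -5.44, -7.02, -8.6]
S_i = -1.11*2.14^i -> [-1.11, -2.38, -5.08, -10.88, -23.28]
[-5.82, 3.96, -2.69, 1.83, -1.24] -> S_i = -5.82*(-0.68)^i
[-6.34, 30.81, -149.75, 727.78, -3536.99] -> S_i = -6.34*(-4.86)^i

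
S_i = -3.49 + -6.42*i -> [-3.49, -9.91, -16.33, -22.75, -29.17]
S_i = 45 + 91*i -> [45, 136, 227, 318, 409]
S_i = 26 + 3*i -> [26, 29, 32, 35, 38]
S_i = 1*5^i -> [1, 5, 25, 125, 625]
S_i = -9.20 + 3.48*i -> [-9.2, -5.72, -2.24, 1.24, 4.72]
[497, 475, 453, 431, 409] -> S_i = 497 + -22*i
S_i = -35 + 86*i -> [-35, 51, 137, 223, 309]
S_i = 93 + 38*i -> [93, 131, 169, 207, 245]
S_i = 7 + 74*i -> [7, 81, 155, 229, 303]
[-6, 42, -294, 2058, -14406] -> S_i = -6*-7^i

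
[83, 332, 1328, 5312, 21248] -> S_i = 83*4^i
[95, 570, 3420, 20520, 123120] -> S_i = 95*6^i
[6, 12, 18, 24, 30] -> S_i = 6 + 6*i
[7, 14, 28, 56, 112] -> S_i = 7*2^i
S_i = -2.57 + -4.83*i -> [-2.57, -7.4, -12.23, -17.06, -21.89]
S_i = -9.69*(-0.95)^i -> [-9.69, 9.21, -8.75, 8.31, -7.89]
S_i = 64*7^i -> [64, 448, 3136, 21952, 153664]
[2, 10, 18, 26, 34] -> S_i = 2 + 8*i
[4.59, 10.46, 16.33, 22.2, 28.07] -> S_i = 4.59 + 5.87*i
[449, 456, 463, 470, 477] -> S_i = 449 + 7*i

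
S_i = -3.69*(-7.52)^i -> [-3.69, 27.75, -208.67, 1569.21, -11800.43]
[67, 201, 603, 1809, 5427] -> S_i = 67*3^i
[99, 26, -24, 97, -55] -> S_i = Random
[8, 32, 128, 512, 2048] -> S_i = 8*4^i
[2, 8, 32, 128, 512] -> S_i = 2*4^i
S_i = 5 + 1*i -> [5, 6, 7, 8, 9]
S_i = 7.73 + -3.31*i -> [7.73, 4.42, 1.11, -2.2, -5.51]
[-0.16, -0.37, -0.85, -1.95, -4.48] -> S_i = -0.16*2.30^i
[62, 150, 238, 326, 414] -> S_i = 62 + 88*i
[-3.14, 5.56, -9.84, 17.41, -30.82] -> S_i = -3.14*(-1.77)^i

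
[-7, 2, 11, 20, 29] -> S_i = -7 + 9*i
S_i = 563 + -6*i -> [563, 557, 551, 545, 539]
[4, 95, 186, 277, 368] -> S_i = 4 + 91*i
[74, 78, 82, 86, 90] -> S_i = 74 + 4*i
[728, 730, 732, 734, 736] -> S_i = 728 + 2*i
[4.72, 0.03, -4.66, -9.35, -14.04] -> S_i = 4.72 + -4.69*i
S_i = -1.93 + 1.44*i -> [-1.93, -0.49, 0.95, 2.39, 3.83]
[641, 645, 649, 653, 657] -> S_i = 641 + 4*i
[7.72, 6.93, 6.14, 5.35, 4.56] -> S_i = 7.72 + -0.79*i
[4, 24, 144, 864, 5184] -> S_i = 4*6^i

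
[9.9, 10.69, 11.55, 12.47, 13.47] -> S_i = 9.90*1.08^i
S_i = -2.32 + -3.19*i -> [-2.32, -5.51, -8.7, -11.89, -15.08]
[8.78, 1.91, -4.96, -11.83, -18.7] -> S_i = 8.78 + -6.87*i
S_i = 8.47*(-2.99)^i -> [8.47, -25.33, 75.72, -226.41, 676.97]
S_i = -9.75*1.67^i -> [-9.75, -16.28, -27.19, -45.41, -75.84]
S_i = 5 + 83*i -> [5, 88, 171, 254, 337]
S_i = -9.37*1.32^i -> [-9.37, -12.37, -16.33, -21.55, -28.45]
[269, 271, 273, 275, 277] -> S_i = 269 + 2*i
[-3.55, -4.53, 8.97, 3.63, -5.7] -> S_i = Random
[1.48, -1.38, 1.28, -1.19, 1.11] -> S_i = 1.48*(-0.93)^i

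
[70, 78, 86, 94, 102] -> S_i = 70 + 8*i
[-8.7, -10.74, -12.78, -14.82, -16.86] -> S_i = -8.70 + -2.04*i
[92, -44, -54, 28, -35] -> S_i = Random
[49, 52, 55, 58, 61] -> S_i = 49 + 3*i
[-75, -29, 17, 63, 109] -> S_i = -75 + 46*i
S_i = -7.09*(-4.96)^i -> [-7.09, 35.17, -174.43, 865.15, -4291.14]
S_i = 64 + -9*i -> [64, 55, 46, 37, 28]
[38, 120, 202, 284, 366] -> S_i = 38 + 82*i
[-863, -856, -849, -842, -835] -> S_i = -863 + 7*i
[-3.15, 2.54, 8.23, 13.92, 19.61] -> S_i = -3.15 + 5.69*i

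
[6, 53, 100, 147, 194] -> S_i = 6 + 47*i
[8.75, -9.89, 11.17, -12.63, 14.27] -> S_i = 8.75*(-1.13)^i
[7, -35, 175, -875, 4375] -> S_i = 7*-5^i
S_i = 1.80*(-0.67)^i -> [1.8, -1.21, 0.81, -0.54, 0.36]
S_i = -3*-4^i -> [-3, 12, -48, 192, -768]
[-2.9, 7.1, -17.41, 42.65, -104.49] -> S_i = -2.90*(-2.45)^i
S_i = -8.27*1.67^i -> [-8.27, -13.81, -23.06, -38.52, -64.32]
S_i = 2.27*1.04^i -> [2.27, 2.36, 2.46, 2.55, 2.66]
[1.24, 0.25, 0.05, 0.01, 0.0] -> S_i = 1.24*0.20^i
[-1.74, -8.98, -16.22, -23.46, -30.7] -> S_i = -1.74 + -7.24*i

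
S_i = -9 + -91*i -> [-9, -100, -191, -282, -373]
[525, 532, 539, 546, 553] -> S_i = 525 + 7*i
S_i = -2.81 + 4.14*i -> [-2.81, 1.33, 5.47, 9.61, 13.75]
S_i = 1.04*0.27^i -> [1.04, 0.28, 0.08, 0.02, 0.01]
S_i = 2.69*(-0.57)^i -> [2.69, -1.53, 0.87, -0.5, 0.28]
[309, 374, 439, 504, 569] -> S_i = 309 + 65*i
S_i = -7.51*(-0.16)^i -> [-7.51, 1.2, -0.19, 0.03, -0.0]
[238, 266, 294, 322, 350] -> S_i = 238 + 28*i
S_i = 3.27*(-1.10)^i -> [3.27, -3.6, 3.96, -4.35, 4.79]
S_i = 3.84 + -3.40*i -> [3.84, 0.44, -2.96, -6.36, -9.76]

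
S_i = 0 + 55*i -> [0, 55, 110, 165, 220]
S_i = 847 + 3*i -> [847, 850, 853, 856, 859]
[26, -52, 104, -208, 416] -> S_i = 26*-2^i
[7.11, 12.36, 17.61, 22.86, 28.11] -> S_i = 7.11 + 5.25*i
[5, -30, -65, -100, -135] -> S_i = 5 + -35*i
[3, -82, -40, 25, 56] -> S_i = Random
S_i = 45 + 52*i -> [45, 97, 149, 201, 253]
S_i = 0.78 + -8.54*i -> [0.78, -7.76, -16.3, -24.84, -33.38]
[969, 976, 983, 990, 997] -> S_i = 969 + 7*i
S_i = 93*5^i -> [93, 465, 2325, 11625, 58125]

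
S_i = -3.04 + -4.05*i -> [-3.04, -7.09, -11.14, -15.19, -19.24]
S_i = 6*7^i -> [6, 42, 294, 2058, 14406]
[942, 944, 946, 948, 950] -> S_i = 942 + 2*i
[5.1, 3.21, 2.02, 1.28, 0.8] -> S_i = 5.10*0.63^i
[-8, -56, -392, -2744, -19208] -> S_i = -8*7^i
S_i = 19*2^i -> [19, 38, 76, 152, 304]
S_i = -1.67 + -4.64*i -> [-1.67, -6.31, -10.95, -15.59, -20.23]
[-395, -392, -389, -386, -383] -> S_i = -395 + 3*i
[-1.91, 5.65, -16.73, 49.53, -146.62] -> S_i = -1.91*(-2.96)^i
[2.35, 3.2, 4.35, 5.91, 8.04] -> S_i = 2.35*1.36^i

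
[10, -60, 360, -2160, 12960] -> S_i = 10*-6^i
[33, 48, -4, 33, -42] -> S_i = Random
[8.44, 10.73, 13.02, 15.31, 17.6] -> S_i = 8.44 + 2.29*i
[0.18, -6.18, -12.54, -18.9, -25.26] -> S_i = 0.18 + -6.36*i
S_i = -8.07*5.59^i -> [-8.07, -45.11, -252.17, -1409.64, -7879.9]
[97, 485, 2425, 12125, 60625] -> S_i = 97*5^i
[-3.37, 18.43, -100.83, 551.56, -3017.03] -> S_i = -3.37*(-5.47)^i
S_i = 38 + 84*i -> [38, 122, 206, 290, 374]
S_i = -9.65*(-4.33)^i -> [-9.65, 41.78, -180.93, 783.41, -3392.18]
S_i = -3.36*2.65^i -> [-3.36, -8.9, -23.6, -62.53, -165.7]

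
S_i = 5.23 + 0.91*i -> [5.23, 6.14, 7.05, 7.96, 8.87]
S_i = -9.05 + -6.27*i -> [-9.05, -15.32, -21.59, -27.86, -34.13]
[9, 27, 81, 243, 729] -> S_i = 9*3^i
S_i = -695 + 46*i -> [-695, -649, -603, -557, -511]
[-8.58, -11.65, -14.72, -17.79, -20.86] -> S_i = -8.58 + -3.07*i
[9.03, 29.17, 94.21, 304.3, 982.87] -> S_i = 9.03*3.23^i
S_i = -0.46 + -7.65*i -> [-0.46, -8.11, -15.76, -23.41, -31.06]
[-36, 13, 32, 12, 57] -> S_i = Random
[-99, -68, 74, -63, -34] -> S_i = Random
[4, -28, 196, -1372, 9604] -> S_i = 4*-7^i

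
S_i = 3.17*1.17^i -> [3.17, 3.71, 4.34, 5.08, 5.94]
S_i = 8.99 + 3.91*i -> [8.99, 12.9, 16.81, 20.72, 24.63]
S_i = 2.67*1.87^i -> [2.67, 4.99, 9.34, 17.46, 32.65]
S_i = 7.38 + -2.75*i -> [7.38, 4.63, 1.88, -0.87, -3.62]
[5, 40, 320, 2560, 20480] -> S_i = 5*8^i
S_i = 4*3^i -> [4, 12, 36, 108, 324]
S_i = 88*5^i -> [88, 440, 2200, 11000, 55000]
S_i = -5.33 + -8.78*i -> [-5.33, -14.11, -22.89, -31.67, -40.45]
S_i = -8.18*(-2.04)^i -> [-8.18, 16.69, -34.04, 69.45, -141.67]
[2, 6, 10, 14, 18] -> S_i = 2 + 4*i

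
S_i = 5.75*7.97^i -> [5.75, 45.83, 365.25, 2911.0, 23200.7]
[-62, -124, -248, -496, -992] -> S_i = -62*2^i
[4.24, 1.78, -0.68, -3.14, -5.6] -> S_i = 4.24 + -2.46*i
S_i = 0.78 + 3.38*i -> [0.78, 4.16, 7.54, 10.92, 14.3]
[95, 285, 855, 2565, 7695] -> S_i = 95*3^i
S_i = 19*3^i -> [19, 57, 171, 513, 1539]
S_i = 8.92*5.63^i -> [8.92, 50.22, 282.74, 1591.81, 8961.87]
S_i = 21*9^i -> [21, 189, 1701, 15309, 137781]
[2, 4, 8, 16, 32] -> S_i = 2*2^i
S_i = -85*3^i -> [-85, -255, -765, -2295, -6885]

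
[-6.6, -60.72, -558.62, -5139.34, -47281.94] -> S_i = -6.60*9.20^i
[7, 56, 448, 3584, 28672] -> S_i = 7*8^i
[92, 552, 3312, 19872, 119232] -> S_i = 92*6^i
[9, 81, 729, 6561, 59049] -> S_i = 9*9^i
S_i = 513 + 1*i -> [513, 514, 515, 516, 517]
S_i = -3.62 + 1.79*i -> [-3.62, -1.83, -0.04, 1.75, 3.54]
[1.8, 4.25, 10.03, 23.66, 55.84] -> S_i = 1.80*2.36^i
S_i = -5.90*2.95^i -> [-5.9, -17.4, -51.34, -151.47, -446.83]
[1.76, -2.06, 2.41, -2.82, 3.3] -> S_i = 1.76*(-1.17)^i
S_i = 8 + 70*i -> [8, 78, 148, 218, 288]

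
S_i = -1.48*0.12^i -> [-1.48, -0.18, -0.02, -0.0, -0.0]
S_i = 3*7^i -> [3, 21, 147, 1029, 7203]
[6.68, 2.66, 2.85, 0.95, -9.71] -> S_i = Random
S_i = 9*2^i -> [9, 18, 36, 72, 144]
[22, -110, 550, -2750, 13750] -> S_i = 22*-5^i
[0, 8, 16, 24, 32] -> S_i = 0 + 8*i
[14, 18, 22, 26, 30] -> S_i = 14 + 4*i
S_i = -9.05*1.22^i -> [-9.05, -11.04, -13.47, -16.43, -20.05]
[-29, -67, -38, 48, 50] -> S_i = Random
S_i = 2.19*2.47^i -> [2.19, 5.41, 13.36, 33.0, 81.51]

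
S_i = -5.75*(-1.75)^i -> [-5.75, 10.06, -17.61, 30.82, -53.93]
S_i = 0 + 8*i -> [0, 8, 16, 24, 32]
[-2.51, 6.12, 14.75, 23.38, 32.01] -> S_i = -2.51 + 8.63*i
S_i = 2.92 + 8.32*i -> [2.92, 11.24, 19.56, 27.88, 36.2]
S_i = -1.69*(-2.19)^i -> [-1.69, 3.7, -8.11, 17.75, -38.87]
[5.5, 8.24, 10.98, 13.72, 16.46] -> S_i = 5.50 + 2.74*i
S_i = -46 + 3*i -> [-46, -43, -40, -37, -34]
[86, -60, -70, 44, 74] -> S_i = Random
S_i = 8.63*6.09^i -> [8.63, 52.56, 320.07, 1949.23, 11870.8]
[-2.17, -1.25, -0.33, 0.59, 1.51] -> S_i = -2.17 + 0.92*i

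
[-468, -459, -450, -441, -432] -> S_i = -468 + 9*i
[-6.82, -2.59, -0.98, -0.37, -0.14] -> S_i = -6.82*0.38^i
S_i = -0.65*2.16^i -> [-0.65, -1.4, -3.03, -6.55, -14.15]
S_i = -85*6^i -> [-85, -510, -3060, -18360, -110160]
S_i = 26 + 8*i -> [26, 34, 42, 50, 58]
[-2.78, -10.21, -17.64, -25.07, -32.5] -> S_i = -2.78 + -7.43*i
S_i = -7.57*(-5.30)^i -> [-7.57, 40.12, -212.64, 1127.0, -5973.09]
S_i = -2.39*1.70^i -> [-2.39, -4.06, -6.91, -11.74, -19.96]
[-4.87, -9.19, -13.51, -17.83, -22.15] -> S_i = -4.87 + -4.32*i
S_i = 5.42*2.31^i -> [5.42, 12.52, 28.92, 66.81, 154.33]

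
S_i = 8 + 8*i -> [8, 16, 24, 32, 40]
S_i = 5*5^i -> [5, 25, 125, 625, 3125]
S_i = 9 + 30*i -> [9, 39, 69, 99, 129]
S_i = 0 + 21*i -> [0, 21, 42, 63, 84]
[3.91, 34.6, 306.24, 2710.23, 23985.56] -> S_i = 3.91*8.85^i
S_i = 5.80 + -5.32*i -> [5.8, 0.48, -4.84, -10.16, -15.48]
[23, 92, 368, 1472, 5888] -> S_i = 23*4^i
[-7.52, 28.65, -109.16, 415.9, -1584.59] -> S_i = -7.52*(-3.81)^i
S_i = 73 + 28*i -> [73, 101, 129, 157, 185]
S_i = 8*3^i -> [8, 24, 72, 216, 648]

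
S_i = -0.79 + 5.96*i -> [-0.79, 5.17, 11.13, 17.09, 23.05]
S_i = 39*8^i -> [39, 312, 2496, 19968, 159744]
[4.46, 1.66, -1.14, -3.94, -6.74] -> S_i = 4.46 + -2.80*i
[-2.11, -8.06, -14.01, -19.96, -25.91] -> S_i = -2.11 + -5.95*i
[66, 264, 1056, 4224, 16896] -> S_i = 66*4^i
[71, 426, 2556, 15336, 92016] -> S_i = 71*6^i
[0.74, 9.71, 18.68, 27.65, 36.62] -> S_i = 0.74 + 8.97*i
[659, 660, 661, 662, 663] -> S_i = 659 + 1*i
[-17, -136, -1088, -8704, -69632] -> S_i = -17*8^i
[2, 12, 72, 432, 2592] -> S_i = 2*6^i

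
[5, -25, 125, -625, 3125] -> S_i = 5*-5^i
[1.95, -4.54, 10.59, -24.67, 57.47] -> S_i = 1.95*(-2.33)^i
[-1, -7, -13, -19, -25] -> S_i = -1 + -6*i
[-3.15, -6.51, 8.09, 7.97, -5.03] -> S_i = Random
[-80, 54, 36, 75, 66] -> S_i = Random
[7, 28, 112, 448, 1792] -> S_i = 7*4^i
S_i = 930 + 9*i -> [930, 939, 948, 957, 966]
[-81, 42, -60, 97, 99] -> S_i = Random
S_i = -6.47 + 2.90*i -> [-6.47, -3.57, -0.67, 2.23, 5.13]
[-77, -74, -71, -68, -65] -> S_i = -77 + 3*i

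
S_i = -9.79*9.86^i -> [-9.79, -96.53, -951.78, -9384.55, -92531.66]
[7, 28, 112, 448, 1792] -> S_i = 7*4^i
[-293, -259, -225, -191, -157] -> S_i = -293 + 34*i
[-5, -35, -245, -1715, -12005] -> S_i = -5*7^i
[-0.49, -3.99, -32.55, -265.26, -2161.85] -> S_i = -0.49*8.15^i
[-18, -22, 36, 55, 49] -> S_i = Random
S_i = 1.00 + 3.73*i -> [1.0, 4.73, 8.46, 12.19, 15.92]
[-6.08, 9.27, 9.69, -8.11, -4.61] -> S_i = Random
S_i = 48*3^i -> [48, 144, 432, 1296, 3888]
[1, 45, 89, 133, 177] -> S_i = 1 + 44*i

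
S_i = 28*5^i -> [28, 140, 700, 3500, 17500]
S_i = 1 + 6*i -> [1, 7, 13, 19, 25]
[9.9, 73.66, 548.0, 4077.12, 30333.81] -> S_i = 9.90*7.44^i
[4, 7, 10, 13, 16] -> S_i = 4 + 3*i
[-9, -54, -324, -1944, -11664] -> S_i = -9*6^i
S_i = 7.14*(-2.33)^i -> [7.14, -16.64, 38.76, -90.32, 210.44]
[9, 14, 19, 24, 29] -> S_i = 9 + 5*i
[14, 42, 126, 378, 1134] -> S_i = 14*3^i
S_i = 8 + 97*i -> [8, 105, 202, 299, 396]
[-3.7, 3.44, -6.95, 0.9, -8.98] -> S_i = Random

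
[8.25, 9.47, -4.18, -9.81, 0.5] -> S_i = Random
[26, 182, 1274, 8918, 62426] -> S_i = 26*7^i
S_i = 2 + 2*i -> [2, 4, 6, 8, 10]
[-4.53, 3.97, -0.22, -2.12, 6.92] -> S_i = Random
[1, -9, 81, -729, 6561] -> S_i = 1*-9^i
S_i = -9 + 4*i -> [-9, -5, -1, 3, 7]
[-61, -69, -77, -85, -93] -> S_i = -61 + -8*i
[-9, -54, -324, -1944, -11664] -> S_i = -9*6^i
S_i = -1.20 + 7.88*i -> [-1.2, 6.68, 14.56, 22.44, 30.32]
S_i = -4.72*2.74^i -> [-4.72, -12.93, -35.44, -97.09, -266.04]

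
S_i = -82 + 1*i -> [-82, -81, -80, -79, -78]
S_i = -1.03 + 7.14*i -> [-1.03, 6.11, 13.25, 20.39, 27.53]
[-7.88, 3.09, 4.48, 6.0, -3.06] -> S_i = Random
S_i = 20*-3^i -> [20, -60, 180, -540, 1620]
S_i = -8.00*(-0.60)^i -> [-8.0, 4.8, -2.88, 1.73, -1.04]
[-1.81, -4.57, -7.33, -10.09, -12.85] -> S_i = -1.81 + -2.76*i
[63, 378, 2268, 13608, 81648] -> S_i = 63*6^i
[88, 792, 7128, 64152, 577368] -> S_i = 88*9^i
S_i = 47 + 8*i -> [47, 55, 63, 71, 79]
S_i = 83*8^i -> [83, 664, 5312, 42496, 339968]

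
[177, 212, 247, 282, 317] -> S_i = 177 + 35*i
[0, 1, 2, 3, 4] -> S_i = 0 + 1*i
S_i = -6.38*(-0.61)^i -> [-6.38, 3.89, -2.37, 1.45, -0.88]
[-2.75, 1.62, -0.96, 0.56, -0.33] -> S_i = -2.75*(-0.59)^i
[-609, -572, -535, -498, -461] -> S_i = -609 + 37*i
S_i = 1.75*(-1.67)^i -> [1.75, -2.92, 4.88, -8.15, 13.61]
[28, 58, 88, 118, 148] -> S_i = 28 + 30*i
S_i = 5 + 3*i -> [5, 8, 11, 14, 17]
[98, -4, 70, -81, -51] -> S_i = Random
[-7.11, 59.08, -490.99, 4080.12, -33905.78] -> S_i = -7.11*(-8.31)^i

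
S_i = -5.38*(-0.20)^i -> [-5.38, 1.08, -0.22, 0.04, -0.01]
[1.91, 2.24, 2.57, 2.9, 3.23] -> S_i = 1.91 + 0.33*i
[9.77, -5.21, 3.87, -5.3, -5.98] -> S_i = Random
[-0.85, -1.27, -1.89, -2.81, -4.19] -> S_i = -0.85*1.49^i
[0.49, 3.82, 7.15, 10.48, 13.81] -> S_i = 0.49 + 3.33*i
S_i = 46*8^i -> [46, 368, 2944, 23552, 188416]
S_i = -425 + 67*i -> [-425, -358, -291, -224, -157]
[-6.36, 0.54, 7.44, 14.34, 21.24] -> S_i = -6.36 + 6.90*i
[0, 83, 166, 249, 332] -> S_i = 0 + 83*i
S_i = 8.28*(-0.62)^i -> [8.28, -5.13, 3.18, -1.97, 1.22]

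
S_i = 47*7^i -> [47, 329, 2303, 16121, 112847]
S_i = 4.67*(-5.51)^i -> [4.67, -25.73, 141.78, -781.22, 4304.51]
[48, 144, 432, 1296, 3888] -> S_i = 48*3^i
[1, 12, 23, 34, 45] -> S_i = 1 + 11*i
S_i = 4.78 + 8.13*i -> [4.78, 12.91, 21.04, 29.17, 37.3]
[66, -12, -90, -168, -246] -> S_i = 66 + -78*i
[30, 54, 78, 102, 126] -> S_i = 30 + 24*i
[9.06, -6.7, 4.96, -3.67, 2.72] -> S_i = 9.06*(-0.74)^i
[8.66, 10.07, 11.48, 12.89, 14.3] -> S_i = 8.66 + 1.41*i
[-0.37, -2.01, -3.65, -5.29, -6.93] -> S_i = -0.37 + -1.64*i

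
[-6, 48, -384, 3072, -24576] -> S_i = -6*-8^i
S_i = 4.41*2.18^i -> [4.41, 9.61, 20.96, 45.69, 99.6]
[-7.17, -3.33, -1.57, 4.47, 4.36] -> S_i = Random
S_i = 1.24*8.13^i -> [1.24, 10.08, 81.96, 666.34, 5417.31]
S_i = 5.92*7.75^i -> [5.92, 45.88, 355.57, 2755.67, 21356.42]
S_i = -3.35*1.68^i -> [-3.35, -5.63, -9.46, -15.88, -26.69]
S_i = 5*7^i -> [5, 35, 245, 1715, 12005]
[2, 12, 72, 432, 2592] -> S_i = 2*6^i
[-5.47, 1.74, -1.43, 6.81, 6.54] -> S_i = Random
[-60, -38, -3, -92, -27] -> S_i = Random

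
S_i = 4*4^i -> [4, 16, 64, 256, 1024]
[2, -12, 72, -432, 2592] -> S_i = 2*-6^i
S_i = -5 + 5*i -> [-5, 0, 5, 10, 15]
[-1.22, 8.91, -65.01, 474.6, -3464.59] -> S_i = -1.22*(-7.30)^i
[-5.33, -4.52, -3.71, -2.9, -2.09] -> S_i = -5.33 + 0.81*i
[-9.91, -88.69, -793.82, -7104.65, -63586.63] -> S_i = -9.91*8.95^i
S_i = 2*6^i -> [2, 12, 72, 432, 2592]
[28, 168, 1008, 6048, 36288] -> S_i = 28*6^i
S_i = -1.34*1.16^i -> [-1.34, -1.55, -1.8, -2.09, -2.43]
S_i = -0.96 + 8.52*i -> [-0.96, 7.56, 16.08, 24.6, 33.12]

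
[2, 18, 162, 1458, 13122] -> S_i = 2*9^i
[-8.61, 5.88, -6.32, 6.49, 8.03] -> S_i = Random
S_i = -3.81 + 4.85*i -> [-3.81, 1.04, 5.89, 10.74, 15.59]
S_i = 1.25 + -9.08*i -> [1.25, -7.83, -16.91, -25.99, -35.07]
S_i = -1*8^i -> [-1, -8, -64, -512, -4096]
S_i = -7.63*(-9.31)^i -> [-7.63, 71.04, -661.34, 6157.06, -57322.25]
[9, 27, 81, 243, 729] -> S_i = 9*3^i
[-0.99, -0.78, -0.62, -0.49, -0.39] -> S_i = -0.99*0.79^i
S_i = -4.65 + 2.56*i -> [-4.65, -2.09, 0.47, 3.03, 5.59]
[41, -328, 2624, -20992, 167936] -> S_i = 41*-8^i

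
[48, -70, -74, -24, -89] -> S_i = Random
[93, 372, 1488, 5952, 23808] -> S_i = 93*4^i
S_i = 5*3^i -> [5, 15, 45, 135, 405]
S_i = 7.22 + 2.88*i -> [7.22, 10.1, 12.98, 15.86, 18.74]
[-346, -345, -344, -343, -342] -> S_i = -346 + 1*i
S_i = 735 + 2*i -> [735, 737, 739, 741, 743]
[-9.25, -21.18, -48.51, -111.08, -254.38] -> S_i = -9.25*2.29^i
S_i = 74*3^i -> [74, 222, 666, 1998, 5994]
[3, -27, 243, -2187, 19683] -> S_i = 3*-9^i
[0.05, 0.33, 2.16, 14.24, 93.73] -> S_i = 0.05*6.58^i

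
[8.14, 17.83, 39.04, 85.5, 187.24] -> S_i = 8.14*2.19^i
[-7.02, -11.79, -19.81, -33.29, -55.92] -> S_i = -7.02*1.68^i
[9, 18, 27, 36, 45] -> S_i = 9 + 9*i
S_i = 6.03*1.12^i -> [6.03, 6.75, 7.56, 8.47, 9.49]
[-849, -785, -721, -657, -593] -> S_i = -849 + 64*i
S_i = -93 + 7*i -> [-93, -86, -79, -72, -65]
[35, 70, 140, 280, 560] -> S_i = 35*2^i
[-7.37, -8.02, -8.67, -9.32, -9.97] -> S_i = -7.37 + -0.65*i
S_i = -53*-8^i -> [-53, 424, -3392, 27136, -217088]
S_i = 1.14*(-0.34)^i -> [1.14, -0.39, 0.13, -0.04, 0.02]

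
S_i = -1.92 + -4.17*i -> [-1.92, -6.09, -10.26, -14.43, -18.6]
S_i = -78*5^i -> [-78, -390, -1950, -9750, -48750]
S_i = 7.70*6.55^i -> [7.7, 50.44, 330.35, 2163.79, 14172.81]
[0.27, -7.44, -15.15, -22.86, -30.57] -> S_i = 0.27 + -7.71*i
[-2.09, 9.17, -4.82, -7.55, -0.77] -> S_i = Random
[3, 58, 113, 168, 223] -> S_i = 3 + 55*i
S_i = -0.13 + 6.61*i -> [-0.13, 6.48, 13.09, 19.7, 26.31]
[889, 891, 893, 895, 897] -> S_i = 889 + 2*i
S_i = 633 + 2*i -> [633, 635, 637, 639, 641]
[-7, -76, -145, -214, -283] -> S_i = -7 + -69*i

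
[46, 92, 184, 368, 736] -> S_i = 46*2^i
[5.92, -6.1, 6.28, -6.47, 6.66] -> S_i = 5.92*(-1.03)^i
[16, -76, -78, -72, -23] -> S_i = Random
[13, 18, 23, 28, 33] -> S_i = 13 + 5*i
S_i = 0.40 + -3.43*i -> [0.4, -3.03, -6.46, -9.89, -13.32]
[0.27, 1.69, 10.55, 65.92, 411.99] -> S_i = 0.27*6.25^i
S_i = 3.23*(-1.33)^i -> [3.23, -4.3, 5.71, -7.6, 10.11]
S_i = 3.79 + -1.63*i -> [3.79, 2.16, 0.53, -1.1, -2.73]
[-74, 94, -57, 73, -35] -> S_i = Random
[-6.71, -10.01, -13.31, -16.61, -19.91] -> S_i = -6.71 + -3.30*i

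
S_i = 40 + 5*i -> [40, 45, 50, 55, 60]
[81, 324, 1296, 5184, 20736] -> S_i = 81*4^i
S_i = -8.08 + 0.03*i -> [-8.08, -8.05, -8.02, -7.99, -7.96]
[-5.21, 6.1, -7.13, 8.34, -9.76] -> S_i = -5.21*(-1.17)^i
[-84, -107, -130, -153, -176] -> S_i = -84 + -23*i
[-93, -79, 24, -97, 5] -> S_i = Random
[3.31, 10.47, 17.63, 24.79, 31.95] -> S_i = 3.31 + 7.16*i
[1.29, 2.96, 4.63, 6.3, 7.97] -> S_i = 1.29 + 1.67*i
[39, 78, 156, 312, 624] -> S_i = 39*2^i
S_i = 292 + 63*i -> [292, 355, 418, 481, 544]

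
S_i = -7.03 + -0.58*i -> [-7.03, -7.61, -8.19, -8.77, -9.35]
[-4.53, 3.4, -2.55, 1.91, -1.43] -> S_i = -4.53*(-0.75)^i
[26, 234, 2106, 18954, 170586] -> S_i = 26*9^i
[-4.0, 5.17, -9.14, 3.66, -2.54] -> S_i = Random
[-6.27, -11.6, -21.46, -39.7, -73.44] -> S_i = -6.27*1.85^i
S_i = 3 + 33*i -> [3, 36, 69, 102, 135]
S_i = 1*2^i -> [1, 2, 4, 8, 16]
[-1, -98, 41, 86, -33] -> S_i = Random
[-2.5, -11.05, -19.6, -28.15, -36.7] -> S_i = -2.50 + -8.55*i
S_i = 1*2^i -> [1, 2, 4, 8, 16]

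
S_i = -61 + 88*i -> [-61, 27, 115, 203, 291]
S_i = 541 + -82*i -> [541, 459, 377, 295, 213]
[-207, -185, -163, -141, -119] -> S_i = -207 + 22*i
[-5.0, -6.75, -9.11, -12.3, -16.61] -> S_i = -5.00*1.35^i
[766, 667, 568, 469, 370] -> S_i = 766 + -99*i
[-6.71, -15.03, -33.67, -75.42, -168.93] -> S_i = -6.71*2.24^i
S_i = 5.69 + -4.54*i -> [5.69, 1.15, -3.39, -7.93, -12.47]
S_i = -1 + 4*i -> [-1, 3, 7, 11, 15]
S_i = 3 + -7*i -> [3, -4, -11, -18, -25]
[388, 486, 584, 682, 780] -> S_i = 388 + 98*i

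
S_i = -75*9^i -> [-75, -675, -6075, -54675, -492075]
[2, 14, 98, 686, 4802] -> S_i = 2*7^i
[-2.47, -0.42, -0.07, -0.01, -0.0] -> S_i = -2.47*0.17^i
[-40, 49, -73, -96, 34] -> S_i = Random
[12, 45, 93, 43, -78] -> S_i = Random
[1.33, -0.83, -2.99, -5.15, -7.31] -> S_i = 1.33 + -2.16*i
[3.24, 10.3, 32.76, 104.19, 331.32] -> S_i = 3.24*3.18^i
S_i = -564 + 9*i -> [-564, -555, -546, -537, -528]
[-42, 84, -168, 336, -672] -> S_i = -42*-2^i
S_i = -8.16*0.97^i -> [-8.16, -7.92, -7.68, -7.45, -7.22]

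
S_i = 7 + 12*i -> [7, 19, 31, 43, 55]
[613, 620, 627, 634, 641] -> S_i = 613 + 7*i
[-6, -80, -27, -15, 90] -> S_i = Random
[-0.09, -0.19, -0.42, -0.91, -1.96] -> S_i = -0.09*2.16^i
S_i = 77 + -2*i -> [77, 75, 73, 71, 69]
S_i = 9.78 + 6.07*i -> [9.78, 15.85, 21.92, 27.99, 34.06]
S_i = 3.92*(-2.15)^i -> [3.92, -8.43, 18.12, -38.96, 83.76]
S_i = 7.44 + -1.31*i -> [7.44, 6.13, 4.82, 3.51, 2.2]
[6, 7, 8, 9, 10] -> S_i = 6 + 1*i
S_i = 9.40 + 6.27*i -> [9.4, 15.67, 21.94, 28.21, 34.48]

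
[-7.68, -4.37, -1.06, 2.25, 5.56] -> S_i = -7.68 + 3.31*i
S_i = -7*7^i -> [-7, -49, -343, -2401, -16807]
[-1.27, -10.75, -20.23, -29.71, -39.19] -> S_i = -1.27 + -9.48*i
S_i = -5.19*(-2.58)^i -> [-5.19, 13.39, -34.55, 89.13, -229.96]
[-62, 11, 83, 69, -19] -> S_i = Random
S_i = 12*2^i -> [12, 24, 48, 96, 192]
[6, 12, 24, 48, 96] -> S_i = 6*2^i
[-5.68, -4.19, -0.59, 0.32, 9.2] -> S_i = Random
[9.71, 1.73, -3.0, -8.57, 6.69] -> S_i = Random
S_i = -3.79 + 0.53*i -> [-3.79, -3.26, -2.73, -2.2, -1.67]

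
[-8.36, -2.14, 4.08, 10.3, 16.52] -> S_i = -8.36 + 6.22*i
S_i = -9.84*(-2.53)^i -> [-9.84, 24.9, -62.98, 159.35, -403.16]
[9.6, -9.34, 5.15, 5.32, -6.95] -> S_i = Random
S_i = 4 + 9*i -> [4, 13, 22, 31, 40]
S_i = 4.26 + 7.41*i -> [4.26, 11.67, 19.08, 26.49, 33.9]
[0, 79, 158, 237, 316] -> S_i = 0 + 79*i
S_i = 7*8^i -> [7, 56, 448, 3584, 28672]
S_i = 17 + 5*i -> [17, 22, 27, 32, 37]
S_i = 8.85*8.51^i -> [8.85, 75.31, 640.92, 5454.21, 46415.34]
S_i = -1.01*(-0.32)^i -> [-1.01, 0.32, -0.1, 0.03, -0.01]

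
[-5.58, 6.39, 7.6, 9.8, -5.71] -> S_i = Random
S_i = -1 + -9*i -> [-1, -10, -19, -28, -37]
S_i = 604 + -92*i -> [604, 512, 420, 328, 236]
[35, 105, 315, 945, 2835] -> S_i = 35*3^i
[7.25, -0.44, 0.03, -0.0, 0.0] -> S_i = 7.25*(-0.06)^i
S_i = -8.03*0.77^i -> [-8.03, -6.18, -4.76, -3.67, -2.82]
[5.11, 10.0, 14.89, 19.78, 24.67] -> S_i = 5.11 + 4.89*i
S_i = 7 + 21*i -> [7, 28, 49, 70, 91]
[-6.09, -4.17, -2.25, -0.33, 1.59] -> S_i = -6.09 + 1.92*i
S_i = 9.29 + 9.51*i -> [9.29, 18.8, 28.31, 37.82, 47.33]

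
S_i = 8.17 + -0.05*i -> [8.17, 8.12, 8.07, 8.02, 7.97]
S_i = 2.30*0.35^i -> [2.3, 0.8, 0.28, 0.1, 0.03]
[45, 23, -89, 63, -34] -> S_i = Random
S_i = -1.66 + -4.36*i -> [-1.66, -6.02, -10.38, -14.74, -19.1]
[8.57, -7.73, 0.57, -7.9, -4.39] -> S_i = Random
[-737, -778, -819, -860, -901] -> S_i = -737 + -41*i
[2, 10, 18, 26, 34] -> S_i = 2 + 8*i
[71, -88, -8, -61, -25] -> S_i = Random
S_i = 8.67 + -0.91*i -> [8.67, 7.76, 6.85, 5.94, 5.03]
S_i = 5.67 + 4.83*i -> [5.67, 10.5, 15.33, 20.16, 24.99]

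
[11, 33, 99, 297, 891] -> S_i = 11*3^i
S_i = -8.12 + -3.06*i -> [-8.12, -11.18, -14.24, -17.3, -20.36]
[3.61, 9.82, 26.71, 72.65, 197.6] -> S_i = 3.61*2.72^i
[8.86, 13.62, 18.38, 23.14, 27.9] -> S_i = 8.86 + 4.76*i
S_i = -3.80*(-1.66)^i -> [-3.8, 6.31, -10.47, 17.38, -28.85]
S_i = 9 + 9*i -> [9, 18, 27, 36, 45]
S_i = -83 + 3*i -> [-83, -80, -77, -74, -71]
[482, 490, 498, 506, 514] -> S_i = 482 + 8*i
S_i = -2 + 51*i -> [-2, 49, 100, 151, 202]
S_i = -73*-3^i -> [-73, 219, -657, 1971, -5913]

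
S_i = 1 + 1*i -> [1, 2, 3, 4, 5]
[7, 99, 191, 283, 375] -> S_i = 7 + 92*i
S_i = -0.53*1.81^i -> [-0.53, -0.96, -1.74, -3.14, -5.69]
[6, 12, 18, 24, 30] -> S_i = 6 + 6*i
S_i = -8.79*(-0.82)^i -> [-8.79, 7.21, -5.91, 4.85, -3.97]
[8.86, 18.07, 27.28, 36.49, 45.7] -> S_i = 8.86 + 9.21*i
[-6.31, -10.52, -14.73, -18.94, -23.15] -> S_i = -6.31 + -4.21*i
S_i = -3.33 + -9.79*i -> [-3.33, -13.12, -22.91, -32.7, -42.49]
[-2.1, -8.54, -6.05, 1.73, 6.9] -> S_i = Random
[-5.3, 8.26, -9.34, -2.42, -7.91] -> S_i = Random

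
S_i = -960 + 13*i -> [-960, -947, -934, -921, -908]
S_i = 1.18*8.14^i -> [1.18, 9.61, 78.19, 636.44, 5180.59]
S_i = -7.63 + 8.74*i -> [-7.63, 1.11, 9.85, 18.59, 27.33]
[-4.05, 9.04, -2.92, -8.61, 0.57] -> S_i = Random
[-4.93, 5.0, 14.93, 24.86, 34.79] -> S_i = -4.93 + 9.93*i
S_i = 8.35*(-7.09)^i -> [8.35, -59.2, 419.74, -2975.95, 21099.46]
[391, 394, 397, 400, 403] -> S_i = 391 + 3*i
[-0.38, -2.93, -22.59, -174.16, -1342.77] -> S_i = -0.38*7.71^i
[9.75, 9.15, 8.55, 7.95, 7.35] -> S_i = 9.75 + -0.60*i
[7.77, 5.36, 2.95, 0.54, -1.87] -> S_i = 7.77 + -2.41*i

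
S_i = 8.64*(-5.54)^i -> [8.64, -47.87, 265.18, -1469.07, 8138.66]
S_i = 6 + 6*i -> [6, 12, 18, 24, 30]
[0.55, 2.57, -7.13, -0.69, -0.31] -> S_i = Random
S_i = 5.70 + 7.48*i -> [5.7, 13.18, 20.66, 28.14, 35.62]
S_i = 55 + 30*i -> [55, 85, 115, 145, 175]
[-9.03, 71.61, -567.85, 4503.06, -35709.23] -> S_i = -9.03*(-7.93)^i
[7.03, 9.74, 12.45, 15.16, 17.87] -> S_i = 7.03 + 2.71*i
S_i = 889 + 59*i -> [889, 948, 1007, 1066, 1125]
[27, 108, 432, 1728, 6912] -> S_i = 27*4^i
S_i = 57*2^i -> [57, 114, 228, 456, 912]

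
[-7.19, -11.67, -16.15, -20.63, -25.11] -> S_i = -7.19 + -4.48*i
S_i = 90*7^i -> [90, 630, 4410, 30870, 216090]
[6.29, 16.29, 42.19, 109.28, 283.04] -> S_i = 6.29*2.59^i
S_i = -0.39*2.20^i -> [-0.39, -0.86, -1.89, -4.15, -9.14]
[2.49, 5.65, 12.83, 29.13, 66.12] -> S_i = 2.49*2.27^i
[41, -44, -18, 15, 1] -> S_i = Random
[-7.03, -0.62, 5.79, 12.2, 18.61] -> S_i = -7.03 + 6.41*i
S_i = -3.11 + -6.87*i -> [-3.11, -9.98, -16.85, -23.72, -30.59]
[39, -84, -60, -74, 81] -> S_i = Random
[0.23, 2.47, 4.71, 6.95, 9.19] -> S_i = 0.23 + 2.24*i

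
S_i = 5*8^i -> [5, 40, 320, 2560, 20480]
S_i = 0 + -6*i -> [0, -6, -12, -18, -24]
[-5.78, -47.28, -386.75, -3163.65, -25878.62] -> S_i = -5.78*8.18^i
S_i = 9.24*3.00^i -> [9.24, 27.72, 83.16, 249.48, 748.44]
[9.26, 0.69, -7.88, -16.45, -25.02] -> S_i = 9.26 + -8.57*i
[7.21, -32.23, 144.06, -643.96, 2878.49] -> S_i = 7.21*(-4.47)^i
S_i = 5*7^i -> [5, 35, 245, 1715, 12005]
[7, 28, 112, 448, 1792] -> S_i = 7*4^i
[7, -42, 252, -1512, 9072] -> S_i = 7*-6^i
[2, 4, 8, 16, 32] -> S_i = 2*2^i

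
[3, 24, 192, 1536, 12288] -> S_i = 3*8^i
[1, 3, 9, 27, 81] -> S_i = 1*3^i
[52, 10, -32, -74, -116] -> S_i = 52 + -42*i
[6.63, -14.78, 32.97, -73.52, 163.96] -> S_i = 6.63*(-2.23)^i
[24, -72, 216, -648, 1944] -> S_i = 24*-3^i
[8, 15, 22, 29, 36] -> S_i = 8 + 7*i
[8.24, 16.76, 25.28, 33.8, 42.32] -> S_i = 8.24 + 8.52*i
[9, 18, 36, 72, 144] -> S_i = 9*2^i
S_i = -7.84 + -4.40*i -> [-7.84, -12.24, -16.64, -21.04, -25.44]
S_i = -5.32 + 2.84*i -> [-5.32, -2.48, 0.36, 3.2, 6.04]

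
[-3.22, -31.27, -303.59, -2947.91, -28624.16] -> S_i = -3.22*9.71^i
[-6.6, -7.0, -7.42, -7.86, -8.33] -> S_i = -6.60*1.06^i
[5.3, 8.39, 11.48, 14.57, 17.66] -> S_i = 5.30 + 3.09*i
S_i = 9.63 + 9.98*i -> [9.63, 19.61, 29.59, 39.57, 49.55]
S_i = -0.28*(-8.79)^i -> [-0.28, 2.46, -21.63, 190.16, -1671.53]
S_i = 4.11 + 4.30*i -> [4.11, 8.41, 12.71, 17.01, 21.31]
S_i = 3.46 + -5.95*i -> [3.46, -2.49, -8.44, -14.39, -20.34]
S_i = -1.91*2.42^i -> [-1.91, -4.62, -11.19, -27.07, -65.51]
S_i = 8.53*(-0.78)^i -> [8.53, -6.65, 5.19, -4.05, 3.16]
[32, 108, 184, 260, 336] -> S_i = 32 + 76*i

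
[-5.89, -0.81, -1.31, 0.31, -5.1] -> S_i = Random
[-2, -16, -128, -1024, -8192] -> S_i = -2*8^i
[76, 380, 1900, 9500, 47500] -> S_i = 76*5^i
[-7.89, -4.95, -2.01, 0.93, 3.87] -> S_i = -7.89 + 2.94*i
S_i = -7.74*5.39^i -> [-7.74, -41.72, -224.86, -1212.01, -6532.75]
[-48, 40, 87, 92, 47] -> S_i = Random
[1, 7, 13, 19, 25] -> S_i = 1 + 6*i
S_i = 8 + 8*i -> [8, 16, 24, 32, 40]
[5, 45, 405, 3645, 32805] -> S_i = 5*9^i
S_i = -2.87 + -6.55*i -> [-2.87, -9.42, -15.97, -22.52, -29.07]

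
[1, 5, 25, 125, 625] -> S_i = 1*5^i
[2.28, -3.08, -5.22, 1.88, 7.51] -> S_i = Random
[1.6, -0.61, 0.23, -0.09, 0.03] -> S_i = 1.60*(-0.38)^i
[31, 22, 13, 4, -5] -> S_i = 31 + -9*i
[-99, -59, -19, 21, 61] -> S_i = -99 + 40*i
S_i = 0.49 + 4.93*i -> [0.49, 5.42, 10.35, 15.28, 20.21]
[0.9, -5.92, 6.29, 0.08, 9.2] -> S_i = Random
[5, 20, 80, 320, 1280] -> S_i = 5*4^i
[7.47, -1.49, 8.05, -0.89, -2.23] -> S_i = Random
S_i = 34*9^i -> [34, 306, 2754, 24786, 223074]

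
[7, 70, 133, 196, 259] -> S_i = 7 + 63*i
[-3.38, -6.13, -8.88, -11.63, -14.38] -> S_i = -3.38 + -2.75*i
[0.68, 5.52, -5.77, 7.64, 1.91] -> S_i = Random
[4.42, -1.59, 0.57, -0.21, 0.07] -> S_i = 4.42*(-0.36)^i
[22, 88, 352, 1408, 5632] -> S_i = 22*4^i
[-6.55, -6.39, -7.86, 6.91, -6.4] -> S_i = Random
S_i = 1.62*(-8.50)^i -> [1.62, -13.77, 117.04, -994.88, 8456.5]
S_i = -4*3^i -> [-4, -12, -36, -108, -324]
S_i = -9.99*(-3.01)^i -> [-9.99, 30.07, -90.51, 272.44, -820.03]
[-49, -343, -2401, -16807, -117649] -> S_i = -49*7^i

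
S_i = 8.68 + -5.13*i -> [8.68, 3.55, -1.58, -6.71, -11.84]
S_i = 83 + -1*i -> [83, 82, 81, 80, 79]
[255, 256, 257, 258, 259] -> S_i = 255 + 1*i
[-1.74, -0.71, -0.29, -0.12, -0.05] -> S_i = -1.74*0.41^i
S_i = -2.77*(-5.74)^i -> [-2.77, 15.9, -91.26, 523.86, -3006.96]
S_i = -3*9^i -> [-3, -27, -243, -2187, -19683]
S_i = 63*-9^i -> [63, -567, 5103, -45927, 413343]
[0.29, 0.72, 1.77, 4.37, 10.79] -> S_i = 0.29*2.47^i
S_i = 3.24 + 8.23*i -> [3.24, 11.47, 19.7, 27.93, 36.16]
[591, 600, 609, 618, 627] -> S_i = 591 + 9*i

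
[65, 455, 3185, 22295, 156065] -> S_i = 65*7^i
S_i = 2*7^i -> [2, 14, 98, 686, 4802]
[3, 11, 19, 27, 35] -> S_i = 3 + 8*i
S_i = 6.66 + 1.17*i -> [6.66, 7.83, 9.0, 10.17, 11.34]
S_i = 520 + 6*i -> [520, 526, 532, 538, 544]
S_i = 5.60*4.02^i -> [5.6, 22.51, 90.5, 363.8, 1462.49]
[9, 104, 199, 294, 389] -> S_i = 9 + 95*i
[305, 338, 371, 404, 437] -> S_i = 305 + 33*i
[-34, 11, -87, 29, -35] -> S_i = Random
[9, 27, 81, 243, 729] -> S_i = 9*3^i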